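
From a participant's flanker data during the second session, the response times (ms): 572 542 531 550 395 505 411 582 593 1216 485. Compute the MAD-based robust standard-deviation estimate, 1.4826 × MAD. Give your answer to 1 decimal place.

59.3 ms

Sorted: 395, 411, 485, 505, 531, 542, 550, 572, 582, 593, 1216 → median = 542
|x − 542| sorted: 0, 8, 11, 30, 37, 40, 51, 57, 131, 147, 674 → MAD = 40
Robust SD ≈ 1.4826 × 40 = 59.304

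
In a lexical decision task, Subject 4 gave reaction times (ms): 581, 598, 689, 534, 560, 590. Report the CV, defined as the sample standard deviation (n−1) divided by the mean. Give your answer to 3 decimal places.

0.089

n = 6, Σ = 3552, M = 592.0000
Σ(x−M)² = 13958.000; s = √(13958.000/5) = 52.8356
CV = 52.8356 / 592.0000 = 0.08925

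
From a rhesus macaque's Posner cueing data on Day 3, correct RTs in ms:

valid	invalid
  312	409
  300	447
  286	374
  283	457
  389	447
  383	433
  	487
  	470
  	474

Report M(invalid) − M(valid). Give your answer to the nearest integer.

119 ms

M(valid) = 1953/6 = 325.500
M(invalid) = 3998/9 = 444.222
Difference = 444.222 − 325.500 = 118.722 ms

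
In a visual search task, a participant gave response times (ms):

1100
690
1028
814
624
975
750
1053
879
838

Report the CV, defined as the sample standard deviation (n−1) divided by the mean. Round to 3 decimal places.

n = 10, Σ = 8751, M = 875.1000
Σ(x−M)² = 233674.900; s = √(233674.900/9) = 161.1331
CV = 161.1331 / 875.1000 = 0.18413

0.184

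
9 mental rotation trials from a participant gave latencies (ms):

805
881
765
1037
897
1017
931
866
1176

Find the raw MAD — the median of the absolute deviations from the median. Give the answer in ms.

Sorted: 765, 805, 866, 881, 897, 931, 1017, 1037, 1176 → median = 897
|x − 897|: 92, 16, 132, 140, 0, 120, 34, 31, 279
Sorted deviations: 0, 16, 31, 34, 92, 120, 132, 140, 279 → MAD = 92

92 ms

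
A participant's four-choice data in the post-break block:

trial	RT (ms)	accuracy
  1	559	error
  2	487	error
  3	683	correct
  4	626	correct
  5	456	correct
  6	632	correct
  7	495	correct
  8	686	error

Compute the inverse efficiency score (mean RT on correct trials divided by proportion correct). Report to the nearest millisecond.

925 ms

Correct trials (n=5): 683, 626, 456, 632, 495
Mean correct RT = 2892/5 = 578.4000 ms
Proportion correct = 5/8
IES = 578.4000 / (5/8) = 925.440 ms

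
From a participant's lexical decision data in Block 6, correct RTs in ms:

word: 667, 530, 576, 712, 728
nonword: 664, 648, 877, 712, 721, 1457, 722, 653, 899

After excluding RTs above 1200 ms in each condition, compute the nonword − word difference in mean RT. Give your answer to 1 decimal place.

nonword: exclude 1457
M(word) = 3213/5 = 642.600
M(nonword) = 5896/8 = 737.000
Difference = 737.000 − 642.600 = 94.400 ms

94.4 ms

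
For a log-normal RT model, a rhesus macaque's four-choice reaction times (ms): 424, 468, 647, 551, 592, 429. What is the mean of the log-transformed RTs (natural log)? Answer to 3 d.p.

ln(RT): 6.0497, 6.1485, 6.4723, 6.3117, 6.3835, 6.0615
Σ ln(RT) = 37.4272
Mean = 37.4272/6 = 6.23787

6.238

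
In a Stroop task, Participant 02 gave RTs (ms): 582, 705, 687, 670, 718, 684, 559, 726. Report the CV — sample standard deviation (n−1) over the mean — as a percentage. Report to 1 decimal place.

9.3%

n = 8, Σ = 5331, M = 666.3750
Σ(x−M)² = 27109.875; s = √(27109.875/7) = 62.2321
CV = 62.2321 / 666.3750 = 0.09339 = 9.339%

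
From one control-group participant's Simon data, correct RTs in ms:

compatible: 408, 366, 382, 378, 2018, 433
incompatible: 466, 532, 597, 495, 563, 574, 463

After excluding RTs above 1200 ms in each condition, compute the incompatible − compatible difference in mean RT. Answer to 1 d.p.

133.7 ms

compatible: exclude 2018
M(compatible) = 1967/5 = 393.400
M(incompatible) = 3690/7 = 527.143
Difference = 527.143 − 393.400 = 133.743 ms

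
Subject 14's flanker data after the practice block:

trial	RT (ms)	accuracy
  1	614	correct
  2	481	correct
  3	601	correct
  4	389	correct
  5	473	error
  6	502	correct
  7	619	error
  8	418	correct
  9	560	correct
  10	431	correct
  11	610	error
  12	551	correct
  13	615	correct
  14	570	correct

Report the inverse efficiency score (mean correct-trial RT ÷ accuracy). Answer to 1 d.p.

Correct trials (n=11): 614, 481, 601, 389, 502, 418, 560, 431, 551, 615, 570
Mean correct RT = 5732/11 = 521.0909 ms
Proportion correct = 11/14
IES = 521.0909 / (11/14) = 663.207 ms

663.2 ms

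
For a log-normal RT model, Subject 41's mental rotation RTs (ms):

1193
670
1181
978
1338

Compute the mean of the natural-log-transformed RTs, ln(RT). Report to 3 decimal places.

6.950

ln(RT): 7.0842, 6.5073, 7.0741, 6.8855, 7.1989
Σ ln(RT) = 34.7501
Mean = 34.7501/5 = 6.95001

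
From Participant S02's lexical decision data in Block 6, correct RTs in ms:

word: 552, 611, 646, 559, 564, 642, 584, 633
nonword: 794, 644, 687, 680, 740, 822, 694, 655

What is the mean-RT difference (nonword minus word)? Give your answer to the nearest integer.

116 ms

M(word) = 4791/8 = 598.875
M(nonword) = 5716/8 = 714.500
Difference = 714.500 − 598.875 = 115.625 ms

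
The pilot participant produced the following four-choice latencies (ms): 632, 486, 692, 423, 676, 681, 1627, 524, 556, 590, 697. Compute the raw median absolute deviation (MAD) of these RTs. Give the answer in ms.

65 ms

Sorted: 423, 486, 524, 556, 590, 632, 676, 681, 692, 697, 1627 → median = 632
|x − 632|: 0, 146, 60, 209, 44, 49, 995, 108, 76, 42, 65
Sorted deviations: 0, 42, 44, 49, 60, 65, 76, 108, 146, 209, 995 → MAD = 65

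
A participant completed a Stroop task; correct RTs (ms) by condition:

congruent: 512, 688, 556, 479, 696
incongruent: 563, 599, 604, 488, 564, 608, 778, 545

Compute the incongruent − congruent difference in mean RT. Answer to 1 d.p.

M(congruent) = 2931/5 = 586.200
M(incongruent) = 4749/8 = 593.625
Difference = 593.625 − 586.200 = 7.425 ms

7.4 ms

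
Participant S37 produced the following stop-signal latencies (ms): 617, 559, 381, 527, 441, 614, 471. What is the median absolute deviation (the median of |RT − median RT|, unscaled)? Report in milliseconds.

Sorted: 381, 441, 471, 527, 559, 614, 617 → median = 527
|x − 527|: 90, 32, 146, 0, 86, 87, 56
Sorted deviations: 0, 32, 56, 86, 87, 90, 146 → MAD = 86

86 ms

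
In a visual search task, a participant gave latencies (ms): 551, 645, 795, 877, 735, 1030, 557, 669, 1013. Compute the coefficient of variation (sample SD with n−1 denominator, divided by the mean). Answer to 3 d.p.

n = 9, Σ = 6872, M = 763.5556
Σ(x−M)² = 258730.222; s = √(258730.222/8) = 179.8368
CV = 179.8368 / 763.5556 = 0.23553

0.236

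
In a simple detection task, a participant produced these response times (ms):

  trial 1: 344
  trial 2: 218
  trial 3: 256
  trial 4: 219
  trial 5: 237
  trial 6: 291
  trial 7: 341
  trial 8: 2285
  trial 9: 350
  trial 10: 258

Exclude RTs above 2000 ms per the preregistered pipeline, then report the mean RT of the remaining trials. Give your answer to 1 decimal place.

Excluded: 2285
Retained (n=9): Σ = 2514
Mean = 2514/9 = 279.3333

279.3 ms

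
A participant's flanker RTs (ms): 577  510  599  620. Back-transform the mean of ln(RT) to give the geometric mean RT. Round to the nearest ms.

ln(RT): 6.3578, 6.2344, 6.3953, 6.4297
Mean ln(RT) = 25.4172/4 = 6.35431
Geometric mean = exp(6.35431) = 574.96 ms

575 ms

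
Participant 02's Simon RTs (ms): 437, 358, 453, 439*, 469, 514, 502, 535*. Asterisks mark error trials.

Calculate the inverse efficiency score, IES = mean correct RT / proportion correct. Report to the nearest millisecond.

Correct trials (n=6): 437, 358, 453, 469, 514, 502
Mean correct RT = 2733/6 = 455.5000 ms
Proportion correct = 6/8
IES = 455.5000 / (6/8) = 607.333 ms

607 ms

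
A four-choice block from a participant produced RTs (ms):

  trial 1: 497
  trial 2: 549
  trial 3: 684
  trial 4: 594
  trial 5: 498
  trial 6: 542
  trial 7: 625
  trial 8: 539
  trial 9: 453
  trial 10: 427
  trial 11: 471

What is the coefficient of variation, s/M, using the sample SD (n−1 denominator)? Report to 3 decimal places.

0.144

n = 11, Σ = 5879, M = 534.4545
Σ(x−M)² = 59336.727; s = √(59336.727/10) = 77.0303
CV = 77.0303 / 534.4545 = 0.14413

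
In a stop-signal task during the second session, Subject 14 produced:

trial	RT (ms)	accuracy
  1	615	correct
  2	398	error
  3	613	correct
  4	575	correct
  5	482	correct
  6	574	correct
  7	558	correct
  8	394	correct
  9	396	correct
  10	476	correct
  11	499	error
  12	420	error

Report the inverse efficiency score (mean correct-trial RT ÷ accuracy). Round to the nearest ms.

Correct trials (n=9): 615, 613, 575, 482, 574, 558, 394, 396, 476
Mean correct RT = 4683/9 = 520.3333 ms
Proportion correct = 9/12
IES = 520.3333 / (9/12) = 693.778 ms

694 ms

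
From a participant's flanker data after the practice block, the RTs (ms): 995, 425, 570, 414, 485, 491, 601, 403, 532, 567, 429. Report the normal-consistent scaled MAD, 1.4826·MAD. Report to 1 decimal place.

112.7 ms

Sorted: 403, 414, 425, 429, 485, 491, 532, 567, 570, 601, 995 → median = 491
|x − 491| sorted: 0, 6, 41, 62, 66, 76, 77, 79, 88, 110, 504 → MAD = 76
Robust SD ≈ 1.4826 × 76 = 112.678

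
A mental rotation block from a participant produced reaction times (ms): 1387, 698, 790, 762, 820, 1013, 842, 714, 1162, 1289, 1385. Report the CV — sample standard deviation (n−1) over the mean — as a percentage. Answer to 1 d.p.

27.5%

n = 11, Σ = 10862, M = 987.4545
Σ(x−M)² = 737304.727; s = √(737304.727/10) = 271.5336
CV = 271.5336 / 987.4545 = 0.27498 = 27.498%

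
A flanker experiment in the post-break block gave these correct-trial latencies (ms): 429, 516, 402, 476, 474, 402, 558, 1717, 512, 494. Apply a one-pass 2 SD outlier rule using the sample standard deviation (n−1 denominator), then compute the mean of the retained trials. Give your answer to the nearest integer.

n = 10, ΣRT = 5980, M = 598.000
Σ(x−M)² = 1414350.00; s = √(1414350.00/9) = 396.421
Cutoffs: 598.000 ± 2·396.421 → [-194.8, 1390.8]
Outside: 1717 → excluded.
Retained (n=9): Σ = 4263, mean = 4263/9 = 473.667

474 ms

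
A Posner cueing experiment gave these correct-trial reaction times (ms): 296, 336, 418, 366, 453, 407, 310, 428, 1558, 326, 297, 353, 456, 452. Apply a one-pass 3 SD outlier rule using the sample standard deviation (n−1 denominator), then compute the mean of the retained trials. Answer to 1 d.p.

376.8 ms

n = 14, ΣRT = 6456, M = 461.143
Σ(x−M)² = 1340893.71; s = √(1340893.71/13) = 321.163
Cutoffs: 461.143 ± 3·321.163 → [-502.3, 1424.6]
Outside: 1558 → excluded.
Retained (n=13): Σ = 4898, mean = 4898/13 = 376.769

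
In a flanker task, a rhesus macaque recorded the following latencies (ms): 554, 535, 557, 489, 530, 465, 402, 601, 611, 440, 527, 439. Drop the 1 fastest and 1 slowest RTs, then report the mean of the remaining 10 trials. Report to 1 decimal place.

513.7 ms

Sorted: 402, 439, 440, 465, 489, 527, 530, 535, 554, 557, 601, 611
Drop lowest 1 (402) and highest 1 (611)
Remaining (n=10): Σ = 5137, mean = 5137/10 = 513.700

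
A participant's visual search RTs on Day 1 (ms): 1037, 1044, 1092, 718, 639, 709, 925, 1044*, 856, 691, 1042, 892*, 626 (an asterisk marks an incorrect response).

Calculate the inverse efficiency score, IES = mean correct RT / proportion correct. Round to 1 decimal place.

1007.7 ms

Correct trials (n=11): 1037, 1044, 1092, 718, 639, 709, 925, 856, 691, 1042, 626
Mean correct RT = 9379/11 = 852.6364 ms
Proportion correct = 11/13
IES = 852.6364 / (11/13) = 1007.661 ms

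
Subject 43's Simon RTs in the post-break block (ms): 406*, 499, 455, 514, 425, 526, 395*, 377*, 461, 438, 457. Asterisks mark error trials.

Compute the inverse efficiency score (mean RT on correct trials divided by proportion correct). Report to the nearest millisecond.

Correct trials (n=8): 499, 455, 514, 425, 526, 461, 438, 457
Mean correct RT = 3775/8 = 471.8750 ms
Proportion correct = 8/11
IES = 471.8750 / (8/11) = 648.828 ms

649 ms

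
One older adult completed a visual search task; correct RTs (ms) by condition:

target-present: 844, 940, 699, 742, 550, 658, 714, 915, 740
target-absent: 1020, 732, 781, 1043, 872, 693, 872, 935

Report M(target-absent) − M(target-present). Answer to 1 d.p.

M(target-present) = 6802/9 = 755.778
M(target-absent) = 6948/8 = 868.500
Difference = 868.500 − 755.778 = 112.722 ms

112.7 ms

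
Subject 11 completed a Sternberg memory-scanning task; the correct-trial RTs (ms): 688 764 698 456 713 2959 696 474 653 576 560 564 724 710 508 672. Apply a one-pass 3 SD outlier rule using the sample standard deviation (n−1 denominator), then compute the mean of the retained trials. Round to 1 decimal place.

630.4 ms

n = 16, ΣRT = 12415, M = 775.938
Σ(x−M)² = 5219862.94; s = √(5219862.94/15) = 589.908
Cutoffs: 775.938 ± 3·589.908 → [-993.8, 2545.7]
Outside: 2959 → excluded.
Retained (n=15): Σ = 9456, mean = 9456/15 = 630.400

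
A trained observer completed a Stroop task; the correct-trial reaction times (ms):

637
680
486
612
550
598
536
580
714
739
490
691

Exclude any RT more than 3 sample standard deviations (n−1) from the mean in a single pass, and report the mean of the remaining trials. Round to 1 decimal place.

n = 12, ΣRT = 7313, M = 609.417
Σ(x−M)² = 79542.92; s = √(79542.92/11) = 85.036
Cutoffs: 609.417 ± 3·85.036 → [354.3, 864.5]
No RTs fall outside the cutoffs; all 12 retained. Mean = 7313/12 = 609.417

609.4 ms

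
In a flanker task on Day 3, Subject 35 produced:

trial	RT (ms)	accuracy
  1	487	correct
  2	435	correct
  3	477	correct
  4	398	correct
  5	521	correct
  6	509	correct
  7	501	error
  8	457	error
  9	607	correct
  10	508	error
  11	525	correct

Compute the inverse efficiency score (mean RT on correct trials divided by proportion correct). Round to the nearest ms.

680 ms

Correct trials (n=8): 487, 435, 477, 398, 521, 509, 607, 525
Mean correct RT = 3959/8 = 494.8750 ms
Proportion correct = 8/11
IES = 494.8750 / (8/11) = 680.453 ms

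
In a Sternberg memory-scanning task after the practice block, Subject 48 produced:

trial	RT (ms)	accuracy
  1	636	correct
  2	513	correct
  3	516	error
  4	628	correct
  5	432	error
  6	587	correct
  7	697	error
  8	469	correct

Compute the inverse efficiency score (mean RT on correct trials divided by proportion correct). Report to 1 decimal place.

906.6 ms

Correct trials (n=5): 636, 513, 628, 587, 469
Mean correct RT = 2833/5 = 566.6000 ms
Proportion correct = 5/8
IES = 566.6000 / (5/8) = 906.560 ms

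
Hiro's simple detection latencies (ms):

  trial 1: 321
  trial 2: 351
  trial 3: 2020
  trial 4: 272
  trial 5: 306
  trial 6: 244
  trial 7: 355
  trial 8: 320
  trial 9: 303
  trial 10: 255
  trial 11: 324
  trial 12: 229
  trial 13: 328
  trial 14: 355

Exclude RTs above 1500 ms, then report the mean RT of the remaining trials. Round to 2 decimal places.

Excluded: 2020
Retained (n=13): Σ = 3963
Mean = 3963/13 = 304.8462

304.85 ms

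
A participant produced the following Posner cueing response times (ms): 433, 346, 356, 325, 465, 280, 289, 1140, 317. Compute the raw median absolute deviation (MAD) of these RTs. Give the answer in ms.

57 ms

Sorted: 280, 289, 317, 325, 346, 356, 433, 465, 1140 → median = 346
|x − 346|: 87, 0, 10, 21, 119, 66, 57, 794, 29
Sorted deviations: 0, 10, 21, 29, 57, 66, 87, 119, 794 → MAD = 57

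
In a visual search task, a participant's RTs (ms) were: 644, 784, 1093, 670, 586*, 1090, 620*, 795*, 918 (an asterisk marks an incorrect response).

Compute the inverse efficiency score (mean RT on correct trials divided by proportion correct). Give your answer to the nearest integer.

1300 ms

Correct trials (n=6): 644, 784, 1093, 670, 1090, 918
Mean correct RT = 5199/6 = 866.5000 ms
Proportion correct = 6/9
IES = 866.5000 / (6/9) = 1299.750 ms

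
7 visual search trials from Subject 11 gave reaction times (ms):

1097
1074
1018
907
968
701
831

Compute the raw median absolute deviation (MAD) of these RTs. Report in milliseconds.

Sorted: 701, 831, 907, 968, 1018, 1074, 1097 → median = 968
|x − 968|: 129, 106, 50, 61, 0, 267, 137
Sorted deviations: 0, 50, 61, 106, 129, 137, 267 → MAD = 106

106 ms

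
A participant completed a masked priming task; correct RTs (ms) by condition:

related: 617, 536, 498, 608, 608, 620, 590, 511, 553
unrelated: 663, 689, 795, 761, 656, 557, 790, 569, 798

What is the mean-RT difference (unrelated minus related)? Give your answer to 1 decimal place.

M(related) = 5141/9 = 571.222
M(unrelated) = 6278/9 = 697.556
Difference = 697.556 − 571.222 = 126.333 ms

126.3 ms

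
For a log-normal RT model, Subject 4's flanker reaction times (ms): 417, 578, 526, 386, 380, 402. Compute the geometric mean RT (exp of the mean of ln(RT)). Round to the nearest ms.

ln(RT): 6.0331, 6.3596, 6.2653, 5.9558, 5.9402, 5.9965
Mean ln(RT) = 36.5504/6 = 6.09174
Geometric mean = exp(6.09174) = 442.19 ms

442 ms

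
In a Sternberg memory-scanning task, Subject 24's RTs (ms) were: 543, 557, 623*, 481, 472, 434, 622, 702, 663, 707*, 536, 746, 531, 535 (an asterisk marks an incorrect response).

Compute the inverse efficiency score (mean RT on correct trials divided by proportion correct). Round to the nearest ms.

663 ms

Correct trials (n=12): 543, 557, 481, 472, 434, 622, 702, 663, 536, 746, 531, 535
Mean correct RT = 6822/12 = 568.5000 ms
Proportion correct = 12/14
IES = 568.5000 / (12/14) = 663.250 ms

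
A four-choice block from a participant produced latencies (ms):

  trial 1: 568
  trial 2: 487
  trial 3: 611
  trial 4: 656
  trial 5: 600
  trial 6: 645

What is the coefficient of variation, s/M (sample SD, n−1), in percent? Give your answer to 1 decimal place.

10.3%

n = 6, Σ = 3567, M = 594.5000
Σ(x−M)² = 18893.500; s = √(18893.500/5) = 61.4711
CV = 61.4711 / 594.5000 = 0.10340 = 10.340%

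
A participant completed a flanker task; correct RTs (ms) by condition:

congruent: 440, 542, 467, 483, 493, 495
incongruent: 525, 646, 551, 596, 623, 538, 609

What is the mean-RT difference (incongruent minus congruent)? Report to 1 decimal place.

97.3 ms

M(congruent) = 2920/6 = 486.667
M(incongruent) = 4088/7 = 584.000
Difference = 584.000 − 486.667 = 97.333 ms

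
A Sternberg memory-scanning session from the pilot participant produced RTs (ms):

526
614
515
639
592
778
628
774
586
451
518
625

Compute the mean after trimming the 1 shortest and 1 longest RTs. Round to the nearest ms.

602 ms

Sorted: 451, 515, 518, 526, 586, 592, 614, 625, 628, 639, 774, 778
Drop lowest 1 (451) and highest 1 (778)
Remaining (n=10): Σ = 6017, mean = 6017/10 = 601.700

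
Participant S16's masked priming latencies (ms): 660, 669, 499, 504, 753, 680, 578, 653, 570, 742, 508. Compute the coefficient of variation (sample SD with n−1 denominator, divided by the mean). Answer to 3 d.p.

0.150

n = 11, Σ = 6816, M = 619.6364
Σ(x−M)² = 86166.545; s = √(86166.545/10) = 92.8259
CV = 92.8259 / 619.6364 = 0.14981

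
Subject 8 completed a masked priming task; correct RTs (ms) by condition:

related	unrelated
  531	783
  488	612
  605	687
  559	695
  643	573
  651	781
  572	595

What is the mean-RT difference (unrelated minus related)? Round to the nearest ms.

M(related) = 4049/7 = 578.429
M(unrelated) = 4726/7 = 675.143
Difference = 675.143 − 578.429 = 96.714 ms

97 ms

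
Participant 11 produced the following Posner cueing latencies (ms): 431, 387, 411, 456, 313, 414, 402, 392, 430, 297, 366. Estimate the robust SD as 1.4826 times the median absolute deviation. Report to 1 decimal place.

41.5 ms

Sorted: 297, 313, 366, 387, 392, 402, 411, 414, 430, 431, 456 → median = 402
|x − 402| sorted: 0, 9, 10, 12, 15, 28, 29, 36, 54, 89, 105 → MAD = 28
Robust SD ≈ 1.4826 × 28 = 41.513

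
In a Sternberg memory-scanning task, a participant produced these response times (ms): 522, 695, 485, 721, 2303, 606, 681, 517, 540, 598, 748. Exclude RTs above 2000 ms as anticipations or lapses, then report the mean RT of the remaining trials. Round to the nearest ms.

Excluded: 2303
Retained (n=10): Σ = 6113
Mean = 6113/10 = 611.3000

611 ms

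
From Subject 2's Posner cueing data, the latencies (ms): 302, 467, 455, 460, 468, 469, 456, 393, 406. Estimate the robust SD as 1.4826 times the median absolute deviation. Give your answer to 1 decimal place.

17.8 ms

Sorted: 302, 393, 406, 455, 456, 460, 467, 468, 469 → median = 456
|x − 456| sorted: 0, 1, 4, 11, 12, 13, 50, 63, 154 → MAD = 12
Robust SD ≈ 1.4826 × 12 = 17.791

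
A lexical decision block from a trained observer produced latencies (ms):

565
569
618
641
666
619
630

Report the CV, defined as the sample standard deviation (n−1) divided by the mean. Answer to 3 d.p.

n = 7, Σ = 4308, M = 615.4286
Σ(x−M)² = 8141.714; s = √(8141.714/6) = 36.8368
CV = 36.8368 / 615.4286 = 0.05986

0.060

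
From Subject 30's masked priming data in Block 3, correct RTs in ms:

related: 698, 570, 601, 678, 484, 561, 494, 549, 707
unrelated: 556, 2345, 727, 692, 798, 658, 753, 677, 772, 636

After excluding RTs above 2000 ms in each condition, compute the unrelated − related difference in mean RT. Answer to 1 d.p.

103.0 ms

unrelated: exclude 2345
M(related) = 5342/9 = 593.556
M(unrelated) = 6269/9 = 696.556
Difference = 696.556 − 593.556 = 103.000 ms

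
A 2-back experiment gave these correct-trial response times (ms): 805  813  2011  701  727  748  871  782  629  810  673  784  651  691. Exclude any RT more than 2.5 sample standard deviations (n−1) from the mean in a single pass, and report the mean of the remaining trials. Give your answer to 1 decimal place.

n = 14, ΣRT = 11696, M = 835.429
Σ(x−M)² = 1552149.43; s = √(1552149.43/13) = 345.537
Cutoffs: 835.429 ± 2.5·345.537 → [-28.4, 1699.3]
Outside: 2011 → excluded.
Retained (n=13): Σ = 9685, mean = 9685/13 = 745.000

745.0 ms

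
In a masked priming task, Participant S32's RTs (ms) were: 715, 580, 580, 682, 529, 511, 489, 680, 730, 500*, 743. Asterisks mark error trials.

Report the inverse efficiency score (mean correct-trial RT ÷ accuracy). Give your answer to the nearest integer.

686 ms

Correct trials (n=10): 715, 580, 580, 682, 529, 511, 489, 680, 730, 743
Mean correct RT = 6239/10 = 623.9000 ms
Proportion correct = 10/11
IES = 623.9000 / (10/11) = 686.290 ms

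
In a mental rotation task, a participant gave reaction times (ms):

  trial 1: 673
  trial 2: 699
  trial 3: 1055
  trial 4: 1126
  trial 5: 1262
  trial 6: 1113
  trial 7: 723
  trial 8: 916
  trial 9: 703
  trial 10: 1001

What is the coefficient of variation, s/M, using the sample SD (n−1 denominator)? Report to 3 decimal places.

n = 10, Σ = 9271, M = 927.1000
Σ(x−M)² = 416694.900; s = √(416694.900/9) = 215.1730
CV = 215.1730 / 927.1000 = 0.23209

0.232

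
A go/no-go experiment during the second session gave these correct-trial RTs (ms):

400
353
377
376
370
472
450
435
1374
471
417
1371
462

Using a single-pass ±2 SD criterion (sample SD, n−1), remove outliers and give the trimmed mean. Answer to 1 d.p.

n = 13, ΣRT = 7328, M = 563.692
Σ(x−M)² = 1565476.77; s = √(1565476.77/12) = 361.187
Cutoffs: 563.692 ± 2·361.187 → [-158.7, 1286.1]
Outside: 1371, 1374 → excluded.
Retained (n=11): Σ = 4583, mean = 4583/11 = 416.636

416.6 ms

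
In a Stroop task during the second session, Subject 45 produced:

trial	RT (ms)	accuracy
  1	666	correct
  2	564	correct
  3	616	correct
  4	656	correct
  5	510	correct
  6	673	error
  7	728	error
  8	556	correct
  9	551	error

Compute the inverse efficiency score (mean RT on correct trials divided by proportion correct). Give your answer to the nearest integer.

892 ms

Correct trials (n=6): 666, 564, 616, 656, 510, 556
Mean correct RT = 3568/6 = 594.6667 ms
Proportion correct = 6/9
IES = 594.6667 / (6/9) = 892.000 ms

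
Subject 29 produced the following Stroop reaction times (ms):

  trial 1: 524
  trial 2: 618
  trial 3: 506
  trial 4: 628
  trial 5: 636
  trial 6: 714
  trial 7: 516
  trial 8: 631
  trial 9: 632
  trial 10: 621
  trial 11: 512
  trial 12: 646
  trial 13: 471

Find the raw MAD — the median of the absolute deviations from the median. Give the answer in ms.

25 ms

Sorted: 471, 506, 512, 516, 524, 618, 621, 628, 631, 632, 636, 646, 714 → median = 621
|x − 621|: 97, 3, 115, 7, 15, 93, 105, 10, 11, 0, 109, 25, 150
Sorted deviations: 0, 3, 7, 10, 11, 15, 25, 93, 97, 105, 109, 115, 150 → MAD = 25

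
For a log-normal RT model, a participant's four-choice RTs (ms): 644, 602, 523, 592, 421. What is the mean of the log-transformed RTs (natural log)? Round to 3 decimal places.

6.311

ln(RT): 6.4677, 6.4003, 6.2596, 6.3835, 6.0426
Σ ln(RT) = 31.5537
Mean = 31.5537/5 = 6.31074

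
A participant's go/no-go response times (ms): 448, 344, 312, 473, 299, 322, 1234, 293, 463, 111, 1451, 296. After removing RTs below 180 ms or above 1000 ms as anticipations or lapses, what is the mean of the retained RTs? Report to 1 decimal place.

Excluded: 111, 1234, 1451
Retained (n=9): Σ = 3250
Mean = 3250/9 = 361.1111

361.1 ms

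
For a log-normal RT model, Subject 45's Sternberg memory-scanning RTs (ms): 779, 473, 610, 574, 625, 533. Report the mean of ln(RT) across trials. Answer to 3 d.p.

ln(RT): 6.6580, 6.1591, 6.4135, 6.3526, 6.4378, 6.2785
Σ ln(RT) = 38.2995
Mean = 38.2995/6 = 6.38324

6.383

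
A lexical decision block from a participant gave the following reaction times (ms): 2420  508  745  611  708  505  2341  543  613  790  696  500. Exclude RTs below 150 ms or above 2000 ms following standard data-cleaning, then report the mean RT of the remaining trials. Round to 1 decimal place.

Excluded: 2341, 2420
Retained (n=10): Σ = 6219
Mean = 6219/10 = 621.9000

621.9 ms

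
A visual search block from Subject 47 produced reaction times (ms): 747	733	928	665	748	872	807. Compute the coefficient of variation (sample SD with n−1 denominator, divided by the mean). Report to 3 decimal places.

0.114

n = 7, Σ = 5500, M = 785.7143
Σ(x−M)² = 48415.429; s = √(48415.429/6) = 89.8289
CV = 89.8289 / 785.7143 = 0.11433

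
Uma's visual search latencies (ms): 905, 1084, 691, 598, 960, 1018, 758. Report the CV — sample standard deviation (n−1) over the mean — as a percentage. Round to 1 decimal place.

n = 7, Σ = 6014, M = 859.1429
Σ(x−M)² = 194768.857; s = √(194768.857/6) = 180.1707
CV = 180.1707 / 859.1429 = 0.20971 = 20.971%

21.0%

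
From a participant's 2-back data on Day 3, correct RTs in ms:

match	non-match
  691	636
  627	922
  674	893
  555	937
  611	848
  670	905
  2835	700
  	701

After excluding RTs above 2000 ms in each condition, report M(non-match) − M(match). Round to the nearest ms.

180 ms

match: exclude 2835
M(match) = 3828/6 = 638.000
M(non-match) = 6542/8 = 817.750
Difference = 817.750 − 638.000 = 179.750 ms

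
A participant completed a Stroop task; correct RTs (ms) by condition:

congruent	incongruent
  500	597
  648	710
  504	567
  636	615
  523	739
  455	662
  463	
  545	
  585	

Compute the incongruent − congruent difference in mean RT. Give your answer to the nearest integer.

108 ms

M(congruent) = 4859/9 = 539.889
M(incongruent) = 3890/6 = 648.333
Difference = 648.333 − 539.889 = 108.444 ms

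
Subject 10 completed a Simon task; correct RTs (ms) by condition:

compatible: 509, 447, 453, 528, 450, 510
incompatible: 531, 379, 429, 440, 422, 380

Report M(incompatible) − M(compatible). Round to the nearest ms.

M(compatible) = 2897/6 = 482.833
M(incompatible) = 2581/6 = 430.167
Difference = 430.167 − 482.833 = -52.667 ms

-53 ms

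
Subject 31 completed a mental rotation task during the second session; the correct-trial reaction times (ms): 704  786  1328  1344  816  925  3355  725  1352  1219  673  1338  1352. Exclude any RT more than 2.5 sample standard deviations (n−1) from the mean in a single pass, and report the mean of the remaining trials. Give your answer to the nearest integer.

n = 13, ΣRT = 15917, M = 1224.385
Σ(x−M)² = 5882875.08; s = √(5882875.08/12) = 700.171
Cutoffs: 1224.385 ± 2.5·700.171 → [-526.0, 2974.8]
Outside: 3355 → excluded.
Retained (n=12): Σ = 12562, mean = 12562/12 = 1046.833

1047 ms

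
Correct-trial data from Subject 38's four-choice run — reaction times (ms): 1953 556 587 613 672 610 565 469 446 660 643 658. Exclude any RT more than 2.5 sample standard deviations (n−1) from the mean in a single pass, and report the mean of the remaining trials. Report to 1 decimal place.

n = 12, ΣRT = 8432, M = 702.667
Σ(x−M)² = 1762596.67; s = √(1762596.67/11) = 400.295
Cutoffs: 702.667 ± 2.5·400.295 → [-298.1, 1703.4]
Outside: 1953 → excluded.
Retained (n=11): Σ = 6479, mean = 6479/11 = 589.000

589.0 ms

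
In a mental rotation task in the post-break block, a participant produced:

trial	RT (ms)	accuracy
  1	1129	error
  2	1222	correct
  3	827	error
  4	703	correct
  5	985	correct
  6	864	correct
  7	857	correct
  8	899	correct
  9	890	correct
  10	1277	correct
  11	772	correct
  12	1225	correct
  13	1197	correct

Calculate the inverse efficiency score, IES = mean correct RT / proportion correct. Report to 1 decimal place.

1170.1 ms

Correct trials (n=11): 1222, 703, 985, 864, 857, 899, 890, 1277, 772, 1225, 1197
Mean correct RT = 10891/11 = 990.0909 ms
Proportion correct = 11/13
IES = 990.0909 / (11/13) = 1170.107 ms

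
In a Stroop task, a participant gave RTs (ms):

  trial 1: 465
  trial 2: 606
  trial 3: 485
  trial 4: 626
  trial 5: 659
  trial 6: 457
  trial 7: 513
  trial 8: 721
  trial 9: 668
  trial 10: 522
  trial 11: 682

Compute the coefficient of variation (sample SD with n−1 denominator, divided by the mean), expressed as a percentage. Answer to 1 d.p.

n = 11, Σ = 6404, M = 582.1818
Σ(x−M)² = 92241.636; s = √(92241.636/10) = 96.0425
CV = 96.0425 / 582.1818 = 0.16497 = 16.497%

16.5%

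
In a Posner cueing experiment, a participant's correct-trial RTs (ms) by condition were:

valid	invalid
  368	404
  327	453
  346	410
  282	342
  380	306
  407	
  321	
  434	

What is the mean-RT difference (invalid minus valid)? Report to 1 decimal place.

M(valid) = 2865/8 = 358.125
M(invalid) = 1915/5 = 383.000
Difference = 383.000 − 358.125 = 24.875 ms

24.9 ms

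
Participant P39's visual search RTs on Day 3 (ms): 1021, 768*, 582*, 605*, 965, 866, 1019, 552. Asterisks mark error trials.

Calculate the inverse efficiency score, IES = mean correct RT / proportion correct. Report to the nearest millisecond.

1415 ms

Correct trials (n=5): 1021, 965, 866, 1019, 552
Mean correct RT = 4423/5 = 884.6000 ms
Proportion correct = 5/8
IES = 884.6000 / (5/8) = 1415.360 ms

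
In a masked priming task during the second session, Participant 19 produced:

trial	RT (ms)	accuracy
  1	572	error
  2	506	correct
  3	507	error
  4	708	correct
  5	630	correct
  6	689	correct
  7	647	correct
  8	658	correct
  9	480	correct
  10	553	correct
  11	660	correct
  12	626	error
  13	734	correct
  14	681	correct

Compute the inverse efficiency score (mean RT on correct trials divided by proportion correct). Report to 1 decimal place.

803.7 ms

Correct trials (n=11): 506, 708, 630, 689, 647, 658, 480, 553, 660, 734, 681
Mean correct RT = 6946/11 = 631.4545 ms
Proportion correct = 11/14
IES = 631.4545 / (11/14) = 803.669 ms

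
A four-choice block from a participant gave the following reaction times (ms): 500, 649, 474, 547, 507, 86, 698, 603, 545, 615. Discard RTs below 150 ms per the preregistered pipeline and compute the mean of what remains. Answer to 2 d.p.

Excluded: 86
Retained (n=9): Σ = 5138
Mean = 5138/9 = 570.8889

570.89 ms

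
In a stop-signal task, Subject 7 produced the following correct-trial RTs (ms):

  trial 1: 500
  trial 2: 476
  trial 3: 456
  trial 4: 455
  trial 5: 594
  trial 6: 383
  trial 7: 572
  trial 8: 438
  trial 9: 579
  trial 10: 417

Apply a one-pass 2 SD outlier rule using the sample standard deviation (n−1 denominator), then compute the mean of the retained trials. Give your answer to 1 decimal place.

487.0 ms

n = 10, ΣRT = 4870, M = 487.000
Σ(x−M)² = 47530.00; s = √(47530.00/9) = 72.671
Cutoffs: 487.000 ± 2·72.671 → [341.7, 632.3]
No RTs fall outside the cutoffs; all 10 retained. Mean = 4870/10 = 487.000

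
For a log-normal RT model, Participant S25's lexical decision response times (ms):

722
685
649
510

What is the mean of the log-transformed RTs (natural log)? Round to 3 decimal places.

6.455

ln(RT): 6.5820, 6.5294, 6.4754, 6.2344
Σ ln(RT) = 25.8213
Mean = 25.8213/4 = 6.45532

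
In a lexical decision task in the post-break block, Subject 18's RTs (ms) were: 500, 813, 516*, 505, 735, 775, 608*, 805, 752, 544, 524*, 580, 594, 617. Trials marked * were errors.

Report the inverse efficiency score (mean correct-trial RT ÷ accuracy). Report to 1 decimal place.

Correct trials (n=11): 500, 813, 505, 735, 775, 805, 752, 544, 580, 594, 617
Mean correct RT = 7220/11 = 656.3636 ms
Proportion correct = 11/14
IES = 656.3636 / (11/14) = 835.372 ms

835.4 ms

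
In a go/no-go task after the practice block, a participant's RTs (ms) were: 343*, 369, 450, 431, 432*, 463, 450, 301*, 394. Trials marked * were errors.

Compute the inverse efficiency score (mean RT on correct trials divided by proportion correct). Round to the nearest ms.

Correct trials (n=6): 369, 450, 431, 463, 450, 394
Mean correct RT = 2557/6 = 426.1667 ms
Proportion correct = 6/9
IES = 426.1667 / (6/9) = 639.250 ms

639 ms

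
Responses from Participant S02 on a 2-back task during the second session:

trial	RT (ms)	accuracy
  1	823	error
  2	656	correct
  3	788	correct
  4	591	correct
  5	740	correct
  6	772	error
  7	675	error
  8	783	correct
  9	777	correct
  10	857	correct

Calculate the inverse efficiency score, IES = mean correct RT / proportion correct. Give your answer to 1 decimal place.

Correct trials (n=7): 656, 788, 591, 740, 783, 777, 857
Mean correct RT = 5192/7 = 741.7143 ms
Proportion correct = 7/10
IES = 741.7143 / (7/10) = 1059.592 ms

1059.6 ms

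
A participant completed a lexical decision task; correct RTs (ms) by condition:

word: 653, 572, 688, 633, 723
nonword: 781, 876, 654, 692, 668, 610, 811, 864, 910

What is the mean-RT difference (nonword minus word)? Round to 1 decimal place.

109.1 ms

M(word) = 3269/5 = 653.800
M(nonword) = 6866/9 = 762.889
Difference = 762.889 − 653.800 = 109.089 ms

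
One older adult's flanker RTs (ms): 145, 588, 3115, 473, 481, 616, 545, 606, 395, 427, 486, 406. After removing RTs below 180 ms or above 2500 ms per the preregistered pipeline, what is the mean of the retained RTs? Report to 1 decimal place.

Excluded: 145, 3115
Retained (n=10): Σ = 5023
Mean = 5023/10 = 502.3000

502.3 ms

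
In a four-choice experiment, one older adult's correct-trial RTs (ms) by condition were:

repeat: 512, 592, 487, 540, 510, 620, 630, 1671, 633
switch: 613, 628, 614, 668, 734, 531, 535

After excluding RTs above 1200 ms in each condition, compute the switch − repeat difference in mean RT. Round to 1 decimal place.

repeat: exclude 1671
M(repeat) = 4524/8 = 565.500
M(switch) = 4323/7 = 617.571
Difference = 617.571 − 565.500 = 52.071 ms

52.1 ms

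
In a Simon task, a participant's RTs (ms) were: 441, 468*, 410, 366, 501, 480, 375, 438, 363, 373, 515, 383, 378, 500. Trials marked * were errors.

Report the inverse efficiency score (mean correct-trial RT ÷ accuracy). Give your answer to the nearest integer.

458 ms

Correct trials (n=13): 441, 410, 366, 501, 480, 375, 438, 363, 373, 515, 383, 378, 500
Mean correct RT = 5523/13 = 424.8462 ms
Proportion correct = 13/14
IES = 424.8462 / (13/14) = 457.527 ms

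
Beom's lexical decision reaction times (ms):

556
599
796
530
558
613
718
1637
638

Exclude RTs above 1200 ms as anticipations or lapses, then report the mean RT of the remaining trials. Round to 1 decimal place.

626.0 ms

Excluded: 1637
Retained (n=8): Σ = 5008
Mean = 5008/8 = 626.0000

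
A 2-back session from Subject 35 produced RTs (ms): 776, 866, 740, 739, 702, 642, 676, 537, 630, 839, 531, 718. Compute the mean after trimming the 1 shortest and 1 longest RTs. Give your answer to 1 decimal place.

699.9 ms

Sorted: 531, 537, 630, 642, 676, 702, 718, 739, 740, 776, 839, 866
Drop lowest 1 (531) and highest 1 (866)
Remaining (n=10): Σ = 6999, mean = 6999/10 = 699.900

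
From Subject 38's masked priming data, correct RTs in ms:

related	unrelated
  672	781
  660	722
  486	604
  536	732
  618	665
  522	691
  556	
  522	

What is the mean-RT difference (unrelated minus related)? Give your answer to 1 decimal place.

M(related) = 4572/8 = 571.500
M(unrelated) = 4195/6 = 699.167
Difference = 699.167 − 571.500 = 127.667 ms

127.7 ms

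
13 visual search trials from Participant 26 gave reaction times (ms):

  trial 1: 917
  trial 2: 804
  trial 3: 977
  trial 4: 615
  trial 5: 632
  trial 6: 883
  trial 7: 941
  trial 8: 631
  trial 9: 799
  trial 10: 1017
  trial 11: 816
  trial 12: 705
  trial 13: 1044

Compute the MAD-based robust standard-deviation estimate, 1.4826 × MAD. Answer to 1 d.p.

185.3 ms

Sorted: 615, 631, 632, 705, 799, 804, 816, 883, 917, 941, 977, 1017, 1044 → median = 816
|x − 816| sorted: 0, 12, 17, 67, 101, 111, 125, 161, 184, 185, 201, 201, 228 → MAD = 125
Robust SD ≈ 1.4826 × 125 = 185.325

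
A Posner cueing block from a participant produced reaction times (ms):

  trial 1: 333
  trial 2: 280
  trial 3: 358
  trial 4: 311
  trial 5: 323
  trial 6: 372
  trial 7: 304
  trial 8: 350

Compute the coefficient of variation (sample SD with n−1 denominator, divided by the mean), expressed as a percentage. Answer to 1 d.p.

9.3%

n = 8, Σ = 2631, M = 328.8750
Σ(x−M)² = 6532.875; s = √(6532.875/7) = 30.5494
CV = 30.5494 / 328.8750 = 0.09289 = 9.289%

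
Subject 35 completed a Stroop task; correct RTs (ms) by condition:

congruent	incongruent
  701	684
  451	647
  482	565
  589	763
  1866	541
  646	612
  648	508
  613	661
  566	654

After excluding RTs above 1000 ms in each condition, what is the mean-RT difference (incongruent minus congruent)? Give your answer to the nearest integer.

congruent: exclude 1866
M(congruent) = 4696/8 = 587.000
M(incongruent) = 5635/9 = 626.111
Difference = 626.111 − 587.000 = 39.111 ms

39 ms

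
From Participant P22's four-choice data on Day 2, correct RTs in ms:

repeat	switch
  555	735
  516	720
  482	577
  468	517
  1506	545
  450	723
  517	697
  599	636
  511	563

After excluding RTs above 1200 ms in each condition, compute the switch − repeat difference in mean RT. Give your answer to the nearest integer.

repeat: exclude 1506
M(repeat) = 4098/8 = 512.250
M(switch) = 5713/9 = 634.778
Difference = 634.778 − 512.250 = 122.528 ms

123 ms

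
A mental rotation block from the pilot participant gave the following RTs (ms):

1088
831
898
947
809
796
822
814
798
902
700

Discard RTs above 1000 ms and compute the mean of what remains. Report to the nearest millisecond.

Excluded: 1088
Retained (n=10): Σ = 8317
Mean = 8317/10 = 831.7000

832 ms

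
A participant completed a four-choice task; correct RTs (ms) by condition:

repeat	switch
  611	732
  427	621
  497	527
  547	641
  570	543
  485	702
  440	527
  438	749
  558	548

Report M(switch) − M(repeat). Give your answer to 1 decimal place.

M(repeat) = 4573/9 = 508.111
M(switch) = 5590/9 = 621.111
Difference = 621.111 − 508.111 = 113.000 ms

113.0 ms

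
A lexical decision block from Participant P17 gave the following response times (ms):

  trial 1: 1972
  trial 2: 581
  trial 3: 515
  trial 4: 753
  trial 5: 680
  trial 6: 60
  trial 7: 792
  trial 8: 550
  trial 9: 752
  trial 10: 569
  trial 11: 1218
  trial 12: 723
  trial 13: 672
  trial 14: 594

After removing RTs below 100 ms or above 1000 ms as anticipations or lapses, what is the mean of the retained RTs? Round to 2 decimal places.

652.82 ms

Excluded: 60, 1218, 1972
Retained (n=11): Σ = 7181
Mean = 7181/11 = 652.8182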